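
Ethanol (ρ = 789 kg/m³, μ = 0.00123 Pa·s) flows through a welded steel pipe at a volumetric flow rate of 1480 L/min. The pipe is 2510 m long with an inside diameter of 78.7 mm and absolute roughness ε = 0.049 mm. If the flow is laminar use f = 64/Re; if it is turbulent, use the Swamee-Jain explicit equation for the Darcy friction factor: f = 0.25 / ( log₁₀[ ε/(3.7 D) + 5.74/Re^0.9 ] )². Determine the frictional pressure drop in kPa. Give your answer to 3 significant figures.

ΔP ≈ 6210 kPa

Q = 1480 L/min = 1480/60000 = 0.02467 m³/s.
Cross-sectional area A = πD²/4 = π(0.0787)²/4 = 0.004865 m²; mean velocity V = Q/A = 0.02467/0.004865 = 5.071 m/s.
Reynolds number Re = ρVD/μ = 789 · 5.071 · 0.0787 / 0.00123 = 2.56e+05.
Re > 4000 → turbulent. Relative roughness ε/D = 4.9e-05/0.0787 = 0.000623. Swamee-Jain: f = 0.25/(log₁₀[0.000623/3.7 + 5.74/2.56e+05^0.9])² = 0.25/(log₁₀[0.000168 + 7.79e-05])² = 0.25/(-3.609)² = 0.0192.
Darcy-Weisbach: ΔP = f(L/D)(ρV²/2) = 0.0192·(2510/0.0787)·(789·5.071²/2) = 0.0192·3.189e+04·1.014e+04 = 6.21e+06 Pa.
ΔP = 6.21e+06 Pa = 6210 kPa.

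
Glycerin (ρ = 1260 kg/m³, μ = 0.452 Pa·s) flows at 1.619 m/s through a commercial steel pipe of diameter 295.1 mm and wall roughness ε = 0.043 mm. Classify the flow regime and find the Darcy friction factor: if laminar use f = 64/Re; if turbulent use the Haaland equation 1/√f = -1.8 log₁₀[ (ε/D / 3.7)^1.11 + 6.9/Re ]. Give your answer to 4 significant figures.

f ≈ 0.04805

Re = ρVD/μ = 1260·1.619·0.2951/0.452 = 1332.
Re < 2300 → laminar, so f = 64/Re = 0.04805 (roughness is irrelevant in laminar flow).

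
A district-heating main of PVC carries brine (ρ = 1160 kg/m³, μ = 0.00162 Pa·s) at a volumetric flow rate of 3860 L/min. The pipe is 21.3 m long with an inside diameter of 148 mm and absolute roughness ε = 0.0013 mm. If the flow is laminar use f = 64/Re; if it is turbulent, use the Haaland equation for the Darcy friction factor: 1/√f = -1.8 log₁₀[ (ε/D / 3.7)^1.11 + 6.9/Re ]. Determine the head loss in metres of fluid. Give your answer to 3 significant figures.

Q = 3860 L/min = 3860/60000 = 0.06433 m³/s.
Cross-sectional area A = πD²/4 = π(0.148)²/4 = 0.0172 m²; mean velocity V = Q/A = 0.06433/0.0172 = 3.74 m/s.
Reynolds number Re = ρVD/μ = 1160 · 3.74 · 0.148 / 0.00162 = 3.963e+05.
Re > 4000 → turbulent. Relative roughness ε/D = 1.3e-06/0.148 = 8.78e-06. Haaland: 1/√f = -1.8 log₁₀[(8.78e-06/3.7)^1.11 + 6.9/3.963e+05] = -1.8 log₁₀[5.71e-07 + 1.74e-05] = 8.541, so f = 0.01371.
Darcy-Weisbach: ΔP = f(L/D)(ρV²/2) = 0.01371·(21.3/0.148)·(1160·3.74²/2) = 0.01371·143.9·8111 = 1.6e+04 Pa.
Head loss h_f = ΔP/(ρg) = 1.6e+04/(1160·9.81) = 1.41 m.

h_f ≈ 1.41 m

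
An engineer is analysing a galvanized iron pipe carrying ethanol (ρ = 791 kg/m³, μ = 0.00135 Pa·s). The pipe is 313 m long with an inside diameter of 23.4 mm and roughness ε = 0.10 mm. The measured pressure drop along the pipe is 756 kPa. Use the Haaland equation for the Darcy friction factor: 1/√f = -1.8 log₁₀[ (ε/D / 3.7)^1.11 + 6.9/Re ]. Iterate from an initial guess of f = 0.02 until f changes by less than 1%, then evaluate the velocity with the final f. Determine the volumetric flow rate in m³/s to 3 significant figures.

Q ≈ 9.08×10^-4 m³/s

Rearranging Darcy-Weisbach: V = √(2·ΔP·D/(f·L·ρ)). With ε/D = 0.0001/0.0234 = 0.00427, iterate starting from f = 0.02:
  f = 0.02 → V = √(2·7.56e+05·0.0234/(0.02·313·791)) = 2.673 m/s; Re = ρVD/μ = 3.665e+04; f → 0.03145
  f = 0.03145 → V = 2.131 m/s; Re = 2.922e+04; f → 0.03201
  f = 0.03201 → V = 2.113 m/s; Re = 2.897e+04; f → 0.03203
Converged (Δf/f < 1%). With the final f = 0.03203: V = √(2·7.56e+05·0.0234/(0.03203·313·791)) = 2.112 m/s.
Q = V·A = 2.112·(π/4·0.0234²) = 0.0009083 m³/s = 9.08×10^-4 m³/s.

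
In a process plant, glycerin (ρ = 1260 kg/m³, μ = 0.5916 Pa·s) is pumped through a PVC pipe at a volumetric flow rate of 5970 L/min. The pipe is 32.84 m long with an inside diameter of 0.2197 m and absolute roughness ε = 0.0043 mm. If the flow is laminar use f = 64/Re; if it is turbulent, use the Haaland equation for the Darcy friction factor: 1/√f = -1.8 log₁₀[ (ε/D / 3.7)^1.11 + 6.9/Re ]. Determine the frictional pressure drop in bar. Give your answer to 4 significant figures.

ΔP ≈ 0.3381 bar

Q = 5970 L/min = 5970/60000 = 0.0995 m³/s.
Cross-sectional area A = πD²/4 = π(0.2197)²/4 = 0.03791 m²; mean velocity V = Q/A = 0.0995/0.03791 = 2.625 m/s.
Reynolds number Re = ρVD/μ = 1260 · 2.625 · 0.2197 / 0.592 = 1228.
Re < 2300 → laminar flow, so f = 64/Re = 64/1228 = 0.05211 (the turbulent correlation is not needed).
Darcy-Weisbach: ΔP = f(L/D)(ρV²/2) = 0.05211·(32.84/0.2197)·(1260·2.625²/2) = 0.05211·149.5·4340 = 3.381e+04 Pa.
ΔP = 3.381e+04 Pa = 0.3381 bar.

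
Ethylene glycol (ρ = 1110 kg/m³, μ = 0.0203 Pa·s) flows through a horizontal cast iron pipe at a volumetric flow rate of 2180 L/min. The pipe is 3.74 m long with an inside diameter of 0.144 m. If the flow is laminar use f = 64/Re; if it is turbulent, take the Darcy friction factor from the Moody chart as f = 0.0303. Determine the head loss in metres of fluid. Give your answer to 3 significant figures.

h_f ≈ 0.200 m

Q = 2180 L/min = 2180/60000 = 0.03633 m³/s.
Cross-sectional area A = πD²/4 = π(0.144)²/4 = 0.01629 m²; mean velocity V = Q/A = 0.03633/0.01629 = 2.231 m/s.
Reynolds number Re = ρVD/μ = 1110 · 2.231 · 0.144 / 0.0203 = 1.757e+04.
Re > 4000 → turbulent; use the Moody-chart value f = 0.0303.
Darcy-Weisbach: ΔP = f(L/D)(ρV²/2) = 0.0303·(3.74/0.144)·(1110·2.231²/2) = 0.0303·25.97·2762 = 2174 Pa.
Head loss h_f = ΔP/(ρg) = 2174/(1110·9.81) = 0.200 m.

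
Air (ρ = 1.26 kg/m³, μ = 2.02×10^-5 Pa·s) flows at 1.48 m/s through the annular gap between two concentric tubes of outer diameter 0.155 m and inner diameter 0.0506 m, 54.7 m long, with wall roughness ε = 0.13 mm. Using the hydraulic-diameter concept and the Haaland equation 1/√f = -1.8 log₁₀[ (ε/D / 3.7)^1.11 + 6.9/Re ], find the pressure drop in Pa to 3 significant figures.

Hydraulic diameter D_h = 4A/P = D_o - D_i = 0.155 - 0.0506 = 0.1044 m.
Re = ρVD_h/μ = 1.26·1.48·0.1044/2.02e-05 = 9638.
ε/D_h = 0.00013/0.1044 = 0.00125; Haaland gives 1/√f = -1.8 log₁₀[0.00014+0.000716] = 5.522, so f = 0.0328.
ΔP = f(L/D_h)(ρV²/2) = 0.0328·54.7/0.1044·1.38 = 23.71 Pa.

ΔP ≈ 23.7 Pa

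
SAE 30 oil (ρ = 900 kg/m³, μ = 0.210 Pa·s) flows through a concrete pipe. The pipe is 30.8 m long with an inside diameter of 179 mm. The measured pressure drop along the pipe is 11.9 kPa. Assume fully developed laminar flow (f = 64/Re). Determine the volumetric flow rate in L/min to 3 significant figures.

Q ≈ 2780 L/min

For laminar flow, f = 64/Re with Re = ρVD/μ, so Darcy-Weisbach reduces to ΔP = 32μLV/D². Solving for V: V = ΔP·D²/(32μL) = 1.19e+04·(0.179)²/(32·0.21·30.8) = 1.842 m/s.
Check: Re = ρVD/μ = 900·1.842·0.179/0.21 = 1413 < 2300, so the laminar assumption holds.
Q = V·A = 1.842·(π/4·0.179²) = 0.04636 m³/s = 2780 L/min.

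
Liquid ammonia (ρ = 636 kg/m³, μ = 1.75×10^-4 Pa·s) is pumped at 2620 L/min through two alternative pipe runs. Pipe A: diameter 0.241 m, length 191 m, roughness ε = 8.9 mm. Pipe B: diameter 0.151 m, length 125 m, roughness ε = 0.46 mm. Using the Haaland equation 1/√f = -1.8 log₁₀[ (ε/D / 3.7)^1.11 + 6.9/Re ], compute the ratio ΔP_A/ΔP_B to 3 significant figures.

ΔP_A/ΔP_B ≈ 0.350

Pipe A: V = Q/A = 0.04367/0.04562 = 0.9573 m/s; Re = 8.384e+05; ε/D = 0.0369; Haaland → f = 0.06261; ΔP_A = f(L/D)(ρV²/2) = 1.446e+04 Pa.
Pipe B: V = Q/A = 0.04367/0.01791 = 2.438 m/s; Re = 1.338e+06; ε/D = 0.00305; Haaland → f = 0.02642; ΔP_B = f(L/D)(ρV²/2) = 4.136e+04 Pa.
ΔP_A/ΔP_B = 1.446e+04/4.136e+04 = 0.350.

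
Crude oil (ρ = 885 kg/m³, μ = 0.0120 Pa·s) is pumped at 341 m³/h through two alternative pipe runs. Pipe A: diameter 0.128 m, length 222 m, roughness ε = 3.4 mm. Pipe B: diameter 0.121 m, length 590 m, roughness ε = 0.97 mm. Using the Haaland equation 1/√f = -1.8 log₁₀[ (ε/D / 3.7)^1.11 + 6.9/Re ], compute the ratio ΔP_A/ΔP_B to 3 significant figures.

ΔP_A/ΔP_B ≈ 0.432

Pipe A: V = Q/A = 0.09472/0.01287 = 7.361 m/s; Re = 6.949e+04; ε/D = 0.0266; Haaland → f = 0.05497; ΔP_A = f(L/D)(ρV²/2) = 2.286e+06 Pa.
Pipe B: V = Q/A = 0.09472/0.0115 = 8.237 m/s; Re = 7.351e+04; ε/D = 0.00802; Haaland → f = 0.03615; ΔP_B = f(L/D)(ρV²/2) = 5.293e+06 Pa.
ΔP_A/ΔP_B = 2.286e+06/5.293e+06 = 0.432.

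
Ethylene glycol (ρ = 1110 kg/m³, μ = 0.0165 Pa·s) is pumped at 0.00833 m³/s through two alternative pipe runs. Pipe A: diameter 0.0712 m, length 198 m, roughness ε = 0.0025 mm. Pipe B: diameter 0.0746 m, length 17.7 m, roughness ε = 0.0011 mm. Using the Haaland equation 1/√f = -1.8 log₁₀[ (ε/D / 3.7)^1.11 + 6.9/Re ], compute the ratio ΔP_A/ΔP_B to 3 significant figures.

ΔP_A/ΔP_B ≈ 14.0

Pipe A: V = Q/A = 0.00833/0.003982 = 2.092 m/s; Re = 1.002e+04; ε/D = 3.51e-05; Haaland → f = 0.0309; ΔP_A = f(L/D)(ρV²/2) = 2.088e+05 Pa.
Pipe B: V = Q/A = 0.00833/0.004371 = 1.906 m/s; Re = 9564; ε/D = 1.47e-05; Haaland → f = 0.03128; ΔP_B = f(L/D)(ρV²/2) = 1.496e+04 Pa.
ΔP_A/ΔP_B = 2.088e+05/1.496e+04 = 14.0.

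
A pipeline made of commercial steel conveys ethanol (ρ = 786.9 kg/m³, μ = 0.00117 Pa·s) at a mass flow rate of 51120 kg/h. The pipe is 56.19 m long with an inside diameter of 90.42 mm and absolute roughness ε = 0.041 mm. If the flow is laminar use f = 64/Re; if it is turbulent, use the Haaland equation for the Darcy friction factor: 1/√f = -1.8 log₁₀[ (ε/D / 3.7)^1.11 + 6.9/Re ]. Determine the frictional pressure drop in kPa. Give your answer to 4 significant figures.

ṁ = 51120 kg/h = 51120/3600 = 14.2 kg/s.
A = πD²/4 = π(0.09042)²/4 = 0.006421 m²; mean velocity V = ṁ/(ρA) = 14.2/(786.9 · 0.006421) = 2.81 m/s.
Reynolds number Re = ρVD/μ = 786.9 · 2.81 · 0.09042 / 0.00117 = 1.709e+05.
Re > 4000 → turbulent. Relative roughness ε/D = 4.1e-05/0.09042 = 0.000453. Haaland: 1/√f = -1.8 log₁₀[(0.000453/3.7)^1.11 + 6.9/1.709e+05] = -1.8 log₁₀[4.55e-05 + 4.04e-05] = 7.319, so f = 0.01867.
Darcy-Weisbach: ΔP = f(L/D)(ρV²/2) = 0.01867·(56.19/0.09042)·(786.9·2.81²/2) = 0.01867·621.4·3107 = 3.605e+04 Pa.
ΔP = 3.605e+04 Pa = 36.05 kPa.

ΔP ≈ 36.05 kPa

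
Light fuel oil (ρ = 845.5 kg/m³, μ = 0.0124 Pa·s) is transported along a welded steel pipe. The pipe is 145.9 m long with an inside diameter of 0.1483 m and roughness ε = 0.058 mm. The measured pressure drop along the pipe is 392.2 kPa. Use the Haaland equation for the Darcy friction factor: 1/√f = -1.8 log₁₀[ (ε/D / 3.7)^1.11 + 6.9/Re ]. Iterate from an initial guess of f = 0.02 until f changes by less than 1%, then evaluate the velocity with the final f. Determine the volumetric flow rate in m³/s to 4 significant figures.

Q ≈ 0.1164 m³/s

Rearranging Darcy-Weisbach: V = √(2·ΔP·D/(f·L·ρ)). With ε/D = 5.8e-05/0.1483 = 0.000391, iterate starting from f = 0.02:
  f = 0.02 → V = √(2·3.922e+05·0.1483/(0.02·145.9·845.5)) = 6.867 m/s; Re = ρVD/μ = 6.943e+04; f → 0.02071
  f = 0.02071 → V = 6.747 m/s; Re = 6.823e+04; f → 0.02077
Converged (Δf/f < 1%). With the final f = 0.02077: V = √(2·3.922e+05·0.1483/(0.02077·145.9·845.5)) = 6.738 m/s.
Q = V·A = 6.738·(π/4·0.1483²) = 0.1164 m³/s = 0.1164 m³/s.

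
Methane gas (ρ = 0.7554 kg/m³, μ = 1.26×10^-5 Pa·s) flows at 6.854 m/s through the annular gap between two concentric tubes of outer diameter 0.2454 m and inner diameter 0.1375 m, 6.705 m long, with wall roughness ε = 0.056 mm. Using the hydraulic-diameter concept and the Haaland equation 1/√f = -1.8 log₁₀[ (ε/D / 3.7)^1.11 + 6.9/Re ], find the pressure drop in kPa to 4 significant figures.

Hydraulic diameter D_h = 4A/P = D_o - D_i = 0.2454 - 0.1375 = 0.1079 m.
Re = ρVD_h/μ = 0.7554·6.854·0.1079/1.26e-05 = 4.434e+04.
ε/D_h = 5.6e-05/0.1079 = 0.000519; Haaland gives 1/√f = -1.8 log₁₀[5.29e-05+0.000156] = 6.626, so f = 0.02278.
ΔP = f(L/D_h)(ρV²/2) = 0.02278·6.705/0.1079·17.74 = 25.12 Pa.
ΔP = 0.02512 kPa.

ΔP ≈ 0.02512 kPa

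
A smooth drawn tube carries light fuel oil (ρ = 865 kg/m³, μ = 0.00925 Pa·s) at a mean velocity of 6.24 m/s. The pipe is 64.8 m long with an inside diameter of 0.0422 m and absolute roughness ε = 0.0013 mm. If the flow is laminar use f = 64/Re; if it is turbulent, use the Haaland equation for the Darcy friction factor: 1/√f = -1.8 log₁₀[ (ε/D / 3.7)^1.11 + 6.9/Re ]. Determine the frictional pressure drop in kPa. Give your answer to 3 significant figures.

Reynolds number Re = ρVD/μ = 865 · 6.24 · 0.0422 / 0.00925 = 2.462e+04.
Re > 4000 → turbulent. Relative roughness ε/D = 1.3e-06/0.0422 = 3.08e-05. Haaland: 1/√f = -1.8 log₁₀[(3.08e-05/3.7)^1.11 + 6.9/2.462e+04] = -1.8 log₁₀[2.3e-06 + 0.00028] = 6.388, so f = 0.0245.
Darcy-Weisbach: ΔP = f(L/D)(ρV²/2) = 0.0245·(64.8/0.0422)·(865·6.24²/2) = 0.0245·1536·1.684e+04 = 6.337e+05 Pa.
ΔP = 6.337e+05 Pa = 634 kPa.

ΔP ≈ 634 kPa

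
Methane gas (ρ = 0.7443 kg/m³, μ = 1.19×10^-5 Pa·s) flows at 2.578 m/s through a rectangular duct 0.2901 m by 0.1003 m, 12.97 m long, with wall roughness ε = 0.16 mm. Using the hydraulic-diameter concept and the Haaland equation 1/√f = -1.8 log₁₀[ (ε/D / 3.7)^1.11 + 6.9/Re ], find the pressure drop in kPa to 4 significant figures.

Hydraulic diameter D_h = 4A/P = 4·(0.2901·0.1003)/(2·(0.2901+0.1003)) = 0.1164/0.7808 = 0.1491 m.
Re = ρVD_h/μ = 0.7443·2.578·0.1491/1.19e-05 = 2.404e+04.
ε/D_h = 0.00016/0.1491 = 0.00107; Haaland gives 1/√f = -1.8 log₁₀[0.000118+0.000287] = 6.106, so f = 0.02683.
ΔP = f(L/D_h)(ρV²/2) = 0.02683·12.97/0.1491·2.473 = 5.773 Pa.
ΔP = 0.005773 kPa.

ΔP ≈ 0.005773 kPa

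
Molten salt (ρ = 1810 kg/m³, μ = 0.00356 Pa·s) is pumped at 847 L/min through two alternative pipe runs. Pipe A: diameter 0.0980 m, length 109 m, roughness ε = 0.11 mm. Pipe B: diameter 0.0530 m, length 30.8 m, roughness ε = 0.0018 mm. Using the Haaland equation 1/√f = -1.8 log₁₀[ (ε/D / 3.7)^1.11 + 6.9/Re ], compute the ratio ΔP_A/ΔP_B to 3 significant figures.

ΔP_A/ΔP_B ≈ 0.228

Pipe A: V = Q/A = 0.01412/0.007543 = 1.872 m/s; Re = 9.325e+04; ε/D = 0.00112; Haaland → f = 0.02252; ΔP_A = f(L/D)(ρV²/2) = 7.938e+04 Pa.
Pipe B: V = Q/A = 0.01412/0.002206 = 6.399 m/s; Re = 1.724e+05; ε/D = 3.4e-05; Haaland → f = 0.01616; ΔP_B = f(L/D)(ρV²/2) = 3.479e+05 Pa.
ΔP_A/ΔP_B = 7.938e+04/3.479e+05 = 0.228.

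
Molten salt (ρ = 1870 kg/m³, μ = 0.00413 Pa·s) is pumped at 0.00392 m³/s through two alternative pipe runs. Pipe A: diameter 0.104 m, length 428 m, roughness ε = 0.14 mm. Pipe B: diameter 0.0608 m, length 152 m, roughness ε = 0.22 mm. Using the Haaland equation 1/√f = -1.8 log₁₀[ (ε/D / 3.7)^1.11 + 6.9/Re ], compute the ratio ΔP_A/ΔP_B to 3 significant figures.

ΔP_A/ΔP_B ≈ 0.177

Pipe A: V = Q/A = 0.00392/0.008495 = 0.4615 m/s; Re = 2.173e+04; ε/D = 0.00135; Haaland → f = 0.02787; ΔP_A = f(L/D)(ρV²/2) = 2.283e+04 Pa.
Pipe B: V = Q/A = 0.00392/0.002903 = 1.35 m/s; Re = 3.717e+04; ε/D = 0.00362; Haaland → f = 0.03028; ΔP_B = f(L/D)(ρV²/2) = 1.29e+05 Pa.
ΔP_A/ΔP_B = 2.283e+04/1.29e+05 = 0.177.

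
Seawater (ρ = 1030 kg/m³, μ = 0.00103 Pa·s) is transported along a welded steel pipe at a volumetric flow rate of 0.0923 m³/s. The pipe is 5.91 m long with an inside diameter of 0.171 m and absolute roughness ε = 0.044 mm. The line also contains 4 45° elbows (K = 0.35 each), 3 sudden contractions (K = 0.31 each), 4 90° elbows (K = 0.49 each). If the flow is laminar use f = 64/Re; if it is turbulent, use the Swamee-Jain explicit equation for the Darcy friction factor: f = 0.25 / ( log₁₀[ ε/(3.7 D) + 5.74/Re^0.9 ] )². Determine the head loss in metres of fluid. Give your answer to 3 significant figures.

Cross-sectional area A = πD²/4 = π(0.171)²/4 = 0.02297 m²; mean velocity V = Q/A = 0.0923/0.02297 = 4.019 m/s.
Reynolds number Re = ρVD/μ = 1030 · 4.019 · 0.171 / 0.00103 = 6.873e+05.
Re > 4000 → turbulent. Relative roughness ε/D = 4.4e-05/0.171 = 0.000257. Swamee-Jain: f = 0.25/(log₁₀[0.000257/3.7 + 5.74/6.873e+05^0.9])² = 0.25/(log₁₀[6.95e-05 + 3.2e-05])² = 0.25/(-3.993)² = 0.01568.
Total minor-loss coefficient ΣK = 4·0.35 + 3·0.31 + 4·0.49 = 4.29.
ΔP = [f·L/D + ΣK]·(ρV²/2) = [0.01568·5.91/0.171 + 4.29]·(1030·4.019²/2) = [0.5419 + 4.29]·8319 = 4.019e+04 Pa.
Head loss h_f = ΔP/(ρg) = 4.019e+04/(1030·9.81) = 3.98 m.

h_f ≈ 3.98 m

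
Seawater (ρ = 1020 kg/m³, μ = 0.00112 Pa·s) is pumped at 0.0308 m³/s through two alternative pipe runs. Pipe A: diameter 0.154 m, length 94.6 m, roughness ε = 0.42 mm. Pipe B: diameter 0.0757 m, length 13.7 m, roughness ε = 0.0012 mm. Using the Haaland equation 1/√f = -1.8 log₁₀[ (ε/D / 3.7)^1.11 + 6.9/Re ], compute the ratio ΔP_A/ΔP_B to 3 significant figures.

ΔP_A/ΔP_B ≈ 0.386

Pipe A: V = Q/A = 0.0308/0.01863 = 1.654 m/s; Re = 2.319e+05; ε/D = 0.00273; Haaland → f = 0.02608; ΔP_A = f(L/D)(ρV²/2) = 2.234e+04 Pa.
Pipe B: V = Q/A = 0.0308/0.004501 = 6.843 m/s; Re = 4.718e+05; ε/D = 1.59e-05; Haaland → f = 0.01338; ΔP_B = f(L/D)(ρV²/2) = 5.782e+04 Pa.
ΔP_A/ΔP_B = 2.234e+04/5.782e+04 = 0.386.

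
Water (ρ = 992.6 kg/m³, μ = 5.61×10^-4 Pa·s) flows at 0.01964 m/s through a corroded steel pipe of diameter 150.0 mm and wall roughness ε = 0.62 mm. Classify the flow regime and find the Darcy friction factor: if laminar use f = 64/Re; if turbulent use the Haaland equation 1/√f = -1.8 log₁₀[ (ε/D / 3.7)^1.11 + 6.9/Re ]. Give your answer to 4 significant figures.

f ≈ 0.04135

Re = ρVD/μ = 992.6·0.01964·0.15/0.000561 = 5212.
Re > 4000 → turbulent. ε/D = 0.00062/0.15 = 0.00413; Haaland: 1/√f = -1.8 log₁₀[0.000529 + 0.00132] = 4.918, so f = 0.04135.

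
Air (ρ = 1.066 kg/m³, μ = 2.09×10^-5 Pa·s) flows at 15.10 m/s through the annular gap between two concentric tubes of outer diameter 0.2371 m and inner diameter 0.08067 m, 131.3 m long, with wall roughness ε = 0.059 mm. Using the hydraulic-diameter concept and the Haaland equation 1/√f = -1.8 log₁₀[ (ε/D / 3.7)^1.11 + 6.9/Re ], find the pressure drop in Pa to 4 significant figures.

ΔP ≈ 1943 Pa

Hydraulic diameter D_h = 4A/P = D_o - D_i = 0.2371 - 0.08067 = 0.1564 m.
Re = ρVD_h/μ = 1.066·15.1·0.1564/2.09e-05 = 1.205e+05.
ε/D_h = 5.9e-05/0.1564 = 0.000377; Haaland gives 1/√f = -1.8 log₁₀[3.71e-05+5.73e-05] = 7.245, so f = 0.01905.
ΔP = f(L/D_h)(ρV²/2) = 0.01905·131.3/0.1564·121.5 = 1943 Pa.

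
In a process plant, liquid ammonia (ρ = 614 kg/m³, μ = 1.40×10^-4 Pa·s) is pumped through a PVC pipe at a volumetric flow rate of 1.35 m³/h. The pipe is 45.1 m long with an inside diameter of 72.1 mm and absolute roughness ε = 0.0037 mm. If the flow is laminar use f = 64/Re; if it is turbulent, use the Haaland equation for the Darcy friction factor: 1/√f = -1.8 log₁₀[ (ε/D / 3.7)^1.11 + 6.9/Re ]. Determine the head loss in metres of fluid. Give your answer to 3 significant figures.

h_f ≈ 0.00635 m

Q = 1.35 m³/h = 1.35/3600 = 0.000375 m³/s.
Cross-sectional area A = πD²/4 = π(0.0721)²/4 = 0.004083 m²; mean velocity V = Q/A = 0.000375/0.004083 = 0.09185 m/s.
Reynolds number Re = ρVD/μ = 614 · 0.09185 · 0.0721 / 0.00014 = 2.904e+04.
Re > 4000 → turbulent. Relative roughness ε/D = 3.7e-06/0.0721 = 5.13e-05. Haaland: 1/√f = -1.8 log₁₀[(5.13e-05/3.7)^1.11 + 6.9/2.904e+04] = -1.8 log₁₀[4.05e-06 + 0.000238] = 6.51, so f = 0.02359.
Darcy-Weisbach: ΔP = f(L/D)(ρV²/2) = 0.02359·(45.1/0.0721)·(614·0.09185²/2) = 0.02359·625.5·2.59 = 38.22 Pa.
Head loss h_f = ΔP/(ρg) = 38.22/(614·9.81) = 0.00635 m.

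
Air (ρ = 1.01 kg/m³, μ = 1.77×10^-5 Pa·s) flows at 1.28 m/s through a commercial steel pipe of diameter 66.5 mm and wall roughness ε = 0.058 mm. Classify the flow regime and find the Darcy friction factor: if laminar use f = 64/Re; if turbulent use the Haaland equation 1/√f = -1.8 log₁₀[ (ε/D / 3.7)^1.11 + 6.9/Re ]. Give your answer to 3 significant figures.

f ≈ 0.0388

Re = ρVD/μ = 1.01·1.28·0.0665/1.77e-05 = 4857.
Re > 4000 → turbulent. ε/D = 5.8e-05/0.0665 = 0.000872; Haaland: 1/√f = -1.8 log₁₀[9.41e-05 + 0.00142] = 5.075, so f = 0.03882.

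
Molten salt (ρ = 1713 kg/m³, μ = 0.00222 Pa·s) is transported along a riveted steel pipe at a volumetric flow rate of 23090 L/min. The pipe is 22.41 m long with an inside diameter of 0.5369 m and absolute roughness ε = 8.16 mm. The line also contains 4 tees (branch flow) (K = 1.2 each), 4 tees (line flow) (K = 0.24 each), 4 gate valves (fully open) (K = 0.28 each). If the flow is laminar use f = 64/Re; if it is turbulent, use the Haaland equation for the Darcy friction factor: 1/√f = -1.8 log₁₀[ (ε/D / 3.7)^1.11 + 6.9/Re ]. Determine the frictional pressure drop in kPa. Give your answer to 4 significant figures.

Q = 23090 L/min = 23090/60000 = 0.3848 m³/s.
Cross-sectional area A = πD²/4 = π(0.5369)²/4 = 0.2264 m²; mean velocity V = Q/A = 0.3848/0.2264 = 1.7 m/s.
Reynolds number Re = ρVD/μ = 1713 · 1.7 · 0.5369 / 0.00222 = 7.042e+05.
Re > 4000 → turbulent. Relative roughness ε/D = 0.00816/0.5369 = 0.0152. Haaland: 1/√f = -1.8 log₁₀[(0.0152/3.7)^1.11 + 6.9/7.042e+05] = -1.8 log₁₀[0.00224 + 9.8e-06] = 4.765, so f = 0.04405.
Total minor-loss coefficient ΣK = 4·1.2 + 4·0.24 + 4·0.28 = 6.88.
ΔP = [f·L/D + ΣK]·(ρV²/2) = [0.04405·22.41/0.5369 + 6.88]·(1713·1.7²/2) = [1.839 + 6.88]·2475 = 2.158e+04 Pa.
ΔP = 2.158e+04 Pa = 21.58 kPa.

ΔP ≈ 21.58 kPa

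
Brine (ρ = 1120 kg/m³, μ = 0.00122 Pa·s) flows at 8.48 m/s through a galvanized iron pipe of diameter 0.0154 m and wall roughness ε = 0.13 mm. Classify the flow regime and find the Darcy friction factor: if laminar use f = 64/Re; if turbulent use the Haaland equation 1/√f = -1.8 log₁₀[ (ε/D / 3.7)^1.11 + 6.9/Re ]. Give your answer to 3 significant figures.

Re = ρVD/μ = 1120·8.48·0.0154/0.00122 = 1.199e+05.
Re > 4000 → turbulent. ε/D = 0.00013/0.0154 = 0.00844; Haaland: 1/√f = -1.8 log₁₀[0.00117 + 5.76e-05] = 5.241, so f = 0.03641.

f ≈ 0.0364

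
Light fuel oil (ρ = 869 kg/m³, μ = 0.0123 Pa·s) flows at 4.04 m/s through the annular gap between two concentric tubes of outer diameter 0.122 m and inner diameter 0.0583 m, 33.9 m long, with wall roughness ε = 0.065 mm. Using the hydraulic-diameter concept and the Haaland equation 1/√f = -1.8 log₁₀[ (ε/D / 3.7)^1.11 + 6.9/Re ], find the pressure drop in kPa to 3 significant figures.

ΔP ≈ 106 kPa

Hydraulic diameter D_h = 4A/P = D_o - D_i = 0.122 - 0.0583 = 0.0637 m.
Re = ρVD_h/μ = 869·4.04·0.0637/0.0123 = 1.818e+04.
ε/D_h = 6.5e-05/0.0637 = 0.00102; Haaland gives 1/√f = -1.8 log₁₀[0.000112+0.00038] = 5.955, so f = 0.0282.
ΔP = f(L/D_h)(ρV²/2) = 0.0282·33.9/0.0637·7092 = 1.064e+05 Pa.
ΔP = 106 kPa.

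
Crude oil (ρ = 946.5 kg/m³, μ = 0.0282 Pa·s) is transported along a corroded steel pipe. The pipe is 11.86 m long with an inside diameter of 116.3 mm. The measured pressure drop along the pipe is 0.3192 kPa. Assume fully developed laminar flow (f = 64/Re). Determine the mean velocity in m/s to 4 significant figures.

V ≈ 0.4034 m/s

For laminar flow, f = 64/Re with Re = ρVD/μ, so Darcy-Weisbach reduces to ΔP = 32μLV/D². Solving for V: V = ΔP·D²/(32μL) = 319.2·(0.1163)²/(32·0.0282·11.86) = 0.4034 m/s.
Check: Re = ρVD/μ = 946.5·0.4034·0.1163/0.0282 = 1575 < 2300, so the laminar assumption holds.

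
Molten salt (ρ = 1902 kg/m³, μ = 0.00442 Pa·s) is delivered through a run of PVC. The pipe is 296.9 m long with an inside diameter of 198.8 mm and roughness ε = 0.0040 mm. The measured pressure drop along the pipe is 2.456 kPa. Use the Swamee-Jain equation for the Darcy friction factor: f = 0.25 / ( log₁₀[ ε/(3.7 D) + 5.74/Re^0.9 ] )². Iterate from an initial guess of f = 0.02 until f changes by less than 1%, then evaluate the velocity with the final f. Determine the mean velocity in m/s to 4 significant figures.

Rearranging Darcy-Weisbach: V = √(2·ΔP·D/(f·L·ρ)). With ε/D = 4e-06/0.1988 = 2.01e-05, iterate starting from f = 0.02:
  f = 0.02 → V = √(2·2456·0.1988/(0.02·296.9·1902)) = 0.294 m/s; Re = ρVD/μ = 2.515e+04; f → 0.02445
  f = 0.02445 → V = 0.266 m/s; Re = 2.275e+04; f → 0.02505
  f = 0.02505 → V = 0.2627 m/s; Re = 2.248e+04; f → 0.02513
Converged (Δf/f < 1%). With the final f = 0.02513: V = √(2·2456·0.1988/(0.02513·296.9·1902)) = 0.2623 m/s.

V ≈ 0.2623 m/s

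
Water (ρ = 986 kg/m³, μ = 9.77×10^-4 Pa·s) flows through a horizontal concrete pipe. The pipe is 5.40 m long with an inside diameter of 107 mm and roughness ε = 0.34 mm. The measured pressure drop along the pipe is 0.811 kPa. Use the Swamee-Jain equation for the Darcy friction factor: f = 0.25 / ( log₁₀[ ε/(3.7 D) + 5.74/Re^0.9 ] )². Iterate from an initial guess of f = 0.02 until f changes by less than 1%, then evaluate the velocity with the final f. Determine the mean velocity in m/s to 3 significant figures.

Rearranging Darcy-Weisbach: V = √(2·ΔP·D/(f·L·ρ)). With ε/D = 0.00034/0.107 = 0.00318, iterate starting from f = 0.02:
  f = 0.02 → V = √(2·811·0.107/(0.02·5.4·986)) = 1.277 m/s; Re = ρVD/μ = 1.379e+05; f → 0.02774
  f = 0.02774 → V = 1.084 m/s; Re = 1.171e+05; f → 0.02791
Converged (Δf/f < 1%). With the final f = 0.02791: V = √(2·811·0.107/(0.02791·5.4·986)) = 1.081 m/s.

V ≈ 1.08 m/s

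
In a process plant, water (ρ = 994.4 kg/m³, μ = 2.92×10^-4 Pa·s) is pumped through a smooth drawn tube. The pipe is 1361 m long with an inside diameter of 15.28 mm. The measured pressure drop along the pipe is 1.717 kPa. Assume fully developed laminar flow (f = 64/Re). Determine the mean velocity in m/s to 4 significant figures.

For laminar flow, f = 64/Re with Re = ρVD/μ, so Darcy-Weisbach reduces to ΔP = 32μLV/D². Solving for V: V = ΔP·D²/(32μL) = 1717·(0.01528)²/(32·0.000292·1361) = 0.03152 m/s.
Check: Re = ρVD/μ = 994.4·0.03152·0.01528/0.000292 = 1640 < 2300, so the laminar assumption holds.

V ≈ 0.03152 m/s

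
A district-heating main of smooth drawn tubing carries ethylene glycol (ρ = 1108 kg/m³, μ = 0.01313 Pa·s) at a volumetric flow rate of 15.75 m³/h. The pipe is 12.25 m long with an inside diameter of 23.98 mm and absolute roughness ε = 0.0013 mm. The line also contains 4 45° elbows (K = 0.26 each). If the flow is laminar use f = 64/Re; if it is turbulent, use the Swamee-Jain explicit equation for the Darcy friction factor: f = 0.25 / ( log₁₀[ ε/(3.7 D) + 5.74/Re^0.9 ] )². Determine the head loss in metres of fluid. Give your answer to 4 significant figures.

Q = 15.75 m³/h = 15.75/3600 = 0.004375 m³/s.
Cross-sectional area A = πD²/4 = π(0.02398)²/4 = 0.0004516 m²; mean velocity V = Q/A = 0.004375/0.0004516 = 9.687 m/s.
Reynolds number Re = ρVD/μ = 1108 · 9.687 · 0.02398 / 0.0131 = 1.96e+04.
Re > 4000 → turbulent. Relative roughness ε/D = 1.3e-06/0.02398 = 5.42e-05. Swamee-Jain: f = 0.25/(log₁₀[5.42e-05/3.7 + 5.74/1.96e+04^0.9])² = 0.25/(log₁₀[1.47e-05 + 0.000787])² = 0.25/(-3.096)² = 0.02608.
Total minor-loss coefficient ΣK = 4·0.26 = 1.04.
ΔP = [f·L/D + ΣK]·(ρV²/2) = [0.02608·12.25/0.02398 + 1.04]·(1108·9.687²/2) = [13.32 + 1.04]·5.199e+04 = 7.466e+05 Pa.
Head loss h_f = ΔP/(ρg) = 7.466e+05/(1108·9.81) = 68.69 m.

h_f ≈ 68.69 m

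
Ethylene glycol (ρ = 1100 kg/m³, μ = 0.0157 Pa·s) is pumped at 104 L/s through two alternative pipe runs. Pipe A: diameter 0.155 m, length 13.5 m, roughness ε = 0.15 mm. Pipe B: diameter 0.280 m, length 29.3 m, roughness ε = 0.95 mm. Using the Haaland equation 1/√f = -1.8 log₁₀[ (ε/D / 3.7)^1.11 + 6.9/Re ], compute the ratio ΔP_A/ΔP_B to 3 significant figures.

ΔP_A/ΔP_B ≈ 6.78

Pipe A: V = Q/A = 0.104/0.01887 = 5.512 m/s; Re = 5.986e+04; ε/D = 0.000968; Haaland → f = 0.02309; ΔP_A = f(L/D)(ρV²/2) = 3.36e+04 Pa.
Pipe B: V = Q/A = 0.104/0.06158 = 1.689 m/s; Re = 3.313e+04; ε/D = 0.00339; Haaland → f = 0.03017; ΔP_B = f(L/D)(ρV²/2) = 4953 Pa.
ΔP_A/ΔP_B = 3.36e+04/4953 = 6.78.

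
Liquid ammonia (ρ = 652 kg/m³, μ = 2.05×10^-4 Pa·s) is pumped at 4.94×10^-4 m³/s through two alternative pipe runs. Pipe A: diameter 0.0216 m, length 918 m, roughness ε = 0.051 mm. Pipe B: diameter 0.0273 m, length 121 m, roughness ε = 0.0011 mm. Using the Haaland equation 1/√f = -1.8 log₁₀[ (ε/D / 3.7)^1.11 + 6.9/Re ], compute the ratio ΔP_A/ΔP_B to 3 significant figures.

Pipe A: V = Q/A = 0.000494/0.0003664 = 1.348 m/s; Re = 9.261e+04; ε/D = 0.00236; Haaland → f = 0.026; ΔP_A = f(L/D)(ρV²/2) = 6.547e+05 Pa.
Pipe B: V = Q/A = 0.000494/0.0005853 = 0.8439 m/s; Re = 7.328e+04; ε/D = 4.03e-05; Haaland → f = 0.01917; ΔP_B = f(L/D)(ρV²/2) = 1.973e+04 Pa.
ΔP_A/ΔP_B = 6.547e+05/1.973e+04 = 33.2.

ΔP_A/ΔP_B ≈ 33.2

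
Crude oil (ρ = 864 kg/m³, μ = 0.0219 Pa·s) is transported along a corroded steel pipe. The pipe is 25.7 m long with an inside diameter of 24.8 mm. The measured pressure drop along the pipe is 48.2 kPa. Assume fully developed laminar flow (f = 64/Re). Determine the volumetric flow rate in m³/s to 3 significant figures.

Q ≈ 7.95×10^-4 m³/s

For laminar flow, f = 64/Re with Re = ρVD/μ, so Darcy-Weisbach reduces to ΔP = 32μLV/D². Solving for V: V = ΔP·D²/(32μL) = 4.82e+04·(0.0248)²/(32·0.0219·25.7) = 1.646 m/s.
Check: Re = ρVD/μ = 864·1.646·0.0248/0.0219 = 1610 < 2300, so the laminar assumption holds.
Q = V·A = 1.646·(π/4·0.0248²) = 0.0007951 m³/s = 7.95×10^-4 m³/s.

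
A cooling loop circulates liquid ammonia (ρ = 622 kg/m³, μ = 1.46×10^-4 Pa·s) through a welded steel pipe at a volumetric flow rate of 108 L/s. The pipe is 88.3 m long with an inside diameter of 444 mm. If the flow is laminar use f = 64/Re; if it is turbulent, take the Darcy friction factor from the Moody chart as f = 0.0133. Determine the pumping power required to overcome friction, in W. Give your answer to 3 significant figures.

P ≈ 43.2 W

Q = 108 L/s = 108/1000 = 0.108 m³/s.
Cross-sectional area A = πD²/4 = π(0.444)²/4 = 0.1548 m²; mean velocity V = Q/A = 0.108/0.1548 = 0.6975 m/s.
Reynolds number Re = ρVD/μ = 622 · 0.6975 · 0.444 / 0.000146 = 1.319e+06.
Re > 4000 → turbulent; use the Moody-chart value f = 0.0133.
Darcy-Weisbach: ΔP = f(L/D)(ρV²/2) = 0.0133·(88.3/0.444)·(622·0.6975²/2) = 0.0133·198.9·151.3 = 400.2 Pa.
Pumping power P = QΔP = 0.108·400.2 = 43.23 W = 43.2 W.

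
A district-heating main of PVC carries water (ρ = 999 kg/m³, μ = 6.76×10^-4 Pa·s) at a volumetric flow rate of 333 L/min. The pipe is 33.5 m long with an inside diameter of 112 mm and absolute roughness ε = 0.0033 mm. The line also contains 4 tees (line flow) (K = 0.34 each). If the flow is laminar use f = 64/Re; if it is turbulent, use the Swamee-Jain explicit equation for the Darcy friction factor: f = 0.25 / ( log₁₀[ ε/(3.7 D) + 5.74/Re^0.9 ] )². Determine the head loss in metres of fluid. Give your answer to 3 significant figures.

Q = 333 L/min = 333/60000 = 0.00555 m³/s.
Cross-sectional area A = πD²/4 = π(0.112)²/4 = 0.009852 m²; mean velocity V = Q/A = 0.00555/0.009852 = 0.5633 m/s.
Reynolds number Re = ρVD/μ = 999 · 0.5633 · 0.112 / 0.000676 = 9.324e+04.
Re > 4000 → turbulent. Relative roughness ε/D = 3.3e-06/0.112 = 2.95e-05. Swamee-Jain: f = 0.25/(log₁₀[2.95e-05/3.7 + 5.74/9.324e+04^0.9])² = 0.25/(log₁₀[7.96e-06 + 0.000193])² = 0.25/(-3.696)² = 0.0183.
Total minor-loss coefficient ΣK = 4·0.34 = 1.36.
ΔP = [f·L/D + ΣK]·(ρV²/2) = [0.0183·33.5/0.112 + 1.36]·(999·0.5633²/2) = [5.473 + 1.36]·158.5 = 1083 Pa.
Head loss h_f = ΔP/(ρg) = 1083/(999·9.81) = 0.111 m.

h_f ≈ 0.111 m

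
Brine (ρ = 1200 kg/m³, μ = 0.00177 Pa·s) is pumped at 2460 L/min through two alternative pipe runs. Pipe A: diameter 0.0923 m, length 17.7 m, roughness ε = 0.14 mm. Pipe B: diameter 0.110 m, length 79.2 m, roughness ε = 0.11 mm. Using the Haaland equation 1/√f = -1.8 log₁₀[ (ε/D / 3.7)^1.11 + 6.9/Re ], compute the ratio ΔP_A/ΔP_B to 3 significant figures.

Pipe A: V = Q/A = 0.041/0.006691 = 6.128 m/s; Re = 3.834e+05; ε/D = 0.00152; Haaland → f = 0.02234; ΔP_A = f(L/D)(ρV²/2) = 9.651e+04 Pa.
Pipe B: V = Q/A = 0.041/0.009503 = 4.314 m/s; Re = 3.217e+05; ε/D = 0.001; Haaland → f = 0.02047; ΔP_B = f(L/D)(ρV²/2) = 1.646e+05 Pa.
ΔP_A/ΔP_B = 9.651e+04/1.646e+05 = 0.586.

ΔP_A/ΔP_B ≈ 0.586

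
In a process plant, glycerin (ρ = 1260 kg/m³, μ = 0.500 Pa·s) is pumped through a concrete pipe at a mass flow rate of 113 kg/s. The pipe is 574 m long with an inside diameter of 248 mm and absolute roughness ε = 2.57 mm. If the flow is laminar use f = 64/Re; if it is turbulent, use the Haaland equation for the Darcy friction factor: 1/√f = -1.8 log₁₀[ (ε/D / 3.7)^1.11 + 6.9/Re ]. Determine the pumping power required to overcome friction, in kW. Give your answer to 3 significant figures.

P ≈ 24.9 kW

A = πD²/4 = π(0.248)²/4 = 0.04831 m²; mean velocity V = ṁ/(ρA) = 113/(1260 · 0.04831) = 1.857 m/s.
Reynolds number Re = ρVD/μ = 1260 · 1.857 · 0.248 / 0.5 = 1160.
Re < 2300 → laminar flow, so f = 64/Re = 64/1160 = 0.05516 (the turbulent correlation is not needed).
Darcy-Weisbach: ΔP = f(L/D)(ρV²/2) = 0.05516·(574/0.248)·(1260·1.857²/2) = 0.05516·2315·2172 = 2.772e+05 Pa.
Q = ṁ/ρ = 113/1260 = 0.08968 m³/s.
Pumping power P = QΔP = 0.08968·2.772e+05 = 24860 W = 24.9 kW.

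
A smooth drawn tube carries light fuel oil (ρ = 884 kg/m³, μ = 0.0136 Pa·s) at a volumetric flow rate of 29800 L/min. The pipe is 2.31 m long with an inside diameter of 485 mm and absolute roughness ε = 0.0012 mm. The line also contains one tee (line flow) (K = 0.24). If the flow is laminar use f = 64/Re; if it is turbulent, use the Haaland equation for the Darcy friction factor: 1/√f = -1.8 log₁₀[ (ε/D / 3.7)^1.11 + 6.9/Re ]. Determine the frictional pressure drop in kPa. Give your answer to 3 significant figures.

Q = 29800 L/min = 29800/60000 = 0.4967 m³/s.
Cross-sectional area A = πD²/4 = π(0.485)²/4 = 0.1847 m²; mean velocity V = Q/A = 0.4967/0.1847 = 2.688 m/s.
Reynolds number Re = ρVD/μ = 884 · 2.688 · 0.485 / 0.0136 = 8.475e+04.
Re > 4000 → turbulent. Relative roughness ε/D = 1.2e-06/0.485 = 2.47e-06. Haaland: 1/√f = -1.8 log₁₀[(2.47e-06/3.7)^1.11 + 6.9/8.475e+04] = -1.8 log₁₀[1.4e-07 + 8.14e-05] = 7.359, so f = 0.01846.
Total minor-loss coefficient ΣK = 1·0.24 = 0.24.
ΔP = [f·L/D + ΣK]·(ρV²/2) = [0.01846·2.31/0.485 + 0.24]·(884·2.688²/2) = [0.08794 + 0.24]·3195 = 1048 Pa.
ΔP = 1048 Pa = 1.05 kPa.

ΔP ≈ 1.05 kPa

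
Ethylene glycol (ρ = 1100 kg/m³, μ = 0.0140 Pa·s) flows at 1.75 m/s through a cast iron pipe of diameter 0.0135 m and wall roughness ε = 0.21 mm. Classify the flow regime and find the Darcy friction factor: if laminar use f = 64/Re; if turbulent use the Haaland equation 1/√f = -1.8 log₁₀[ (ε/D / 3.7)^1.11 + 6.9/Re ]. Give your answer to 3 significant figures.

Re = ρVD/μ = 1100·1.75·0.0135/0.014 = 1856.
Re < 2300 → laminar, so f = 64/Re = 0.03448 (roughness is irrelevant in laminar flow).

f ≈ 0.0345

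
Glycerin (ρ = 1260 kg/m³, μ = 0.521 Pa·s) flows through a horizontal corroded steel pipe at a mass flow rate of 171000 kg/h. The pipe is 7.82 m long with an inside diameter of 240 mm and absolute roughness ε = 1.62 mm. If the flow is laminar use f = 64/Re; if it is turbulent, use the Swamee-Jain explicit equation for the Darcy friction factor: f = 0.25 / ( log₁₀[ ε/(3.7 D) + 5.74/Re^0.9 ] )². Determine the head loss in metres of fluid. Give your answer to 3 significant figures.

ṁ = 171000 kg/h = 171000/3600 = 47.5 kg/s.
A = πD²/4 = π(0.24)²/4 = 0.04524 m²; mean velocity V = ṁ/(ρA) = 47.5/(1260 · 0.04524) = 0.8333 m/s.
Reynolds number Re = ρVD/μ = 1260 · 0.8333 · 0.24 / 0.521 = 483.7.
Re < 2300 → laminar flow, so f = 64/Re = 64/483.7 = 0.1323 (the turbulent correlation is not needed).
Darcy-Weisbach: ΔP = f(L/D)(ρV²/2) = 0.1323·(7.82/0.24)·(1260·0.8333²/2) = 0.1323·32.58·437.5 = 1886 Pa.
Head loss h_f = ΔP/(ρg) = 1886/(1260·9.81) = 0.153 m.

h_f ≈ 0.153 m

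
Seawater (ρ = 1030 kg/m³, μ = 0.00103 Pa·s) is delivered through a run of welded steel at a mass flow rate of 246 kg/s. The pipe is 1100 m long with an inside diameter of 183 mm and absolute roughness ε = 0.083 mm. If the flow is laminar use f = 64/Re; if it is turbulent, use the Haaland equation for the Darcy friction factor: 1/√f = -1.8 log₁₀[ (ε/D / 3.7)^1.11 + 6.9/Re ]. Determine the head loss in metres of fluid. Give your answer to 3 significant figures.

A = πD²/4 = π(0.183)²/4 = 0.0263 m²; mean velocity V = ṁ/(ρA) = 246/(1030 · 0.0263) = 9.08 m/s.
Reynolds number Re = ρVD/μ = 1030 · 9.08 · 0.183 / 0.00103 = 1.662e+06.
Re > 4000 → turbulent. Relative roughness ε/D = 8.3e-05/0.183 = 0.000454. Haaland: 1/√f = -1.8 log₁₀[(0.000454/3.7)^1.11 + 6.9/1.662e+06] = -1.8 log₁₀[4.55e-05 + 4.15e-06] = 7.747, so f = 0.01666.
Darcy-Weisbach: ΔP = f(L/D)(ρV²/2) = 0.01666·(1100/0.183)·(1030·9.08²/2) = 0.01666·6011·4.246e+04 = 4.253e+06 Pa.
Head loss h_f = ΔP/(ρg) = 4.253e+06/(1030·9.81) = 421 m.

h_f ≈ 421 m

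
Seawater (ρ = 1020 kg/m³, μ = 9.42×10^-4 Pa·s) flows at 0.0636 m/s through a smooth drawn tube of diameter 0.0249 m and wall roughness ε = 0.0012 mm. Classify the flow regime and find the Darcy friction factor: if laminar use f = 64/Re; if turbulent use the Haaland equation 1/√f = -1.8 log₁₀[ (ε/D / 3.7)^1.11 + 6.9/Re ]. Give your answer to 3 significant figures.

Re = ρVD/μ = 1020·0.0636·0.0249/0.000942 = 1715.
Re < 2300 → laminar, so f = 64/Re = 0.03732 (roughness is irrelevant in laminar flow).

f ≈ 0.0373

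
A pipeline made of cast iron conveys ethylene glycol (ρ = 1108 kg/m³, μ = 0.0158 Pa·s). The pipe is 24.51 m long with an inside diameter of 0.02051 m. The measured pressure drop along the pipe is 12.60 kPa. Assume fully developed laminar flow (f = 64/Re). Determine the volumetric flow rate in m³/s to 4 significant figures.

For laminar flow, f = 64/Re with Re = ρVD/μ, so Darcy-Weisbach reduces to ΔP = 32μLV/D². Solving for V: V = ΔP·D²/(32μL) = 1.26e+04·(0.02051)²/(32·0.0158·24.51) = 0.4277 m/s.
Check: Re = ρVD/μ = 1108·0.4277·0.02051/0.0158 = 615.2 < 2300, so the laminar assumption holds.
Q = V·A = 0.4277·(π/4·0.02051²) = 0.0001413 m³/s = 1.413×10^-4 m³/s.

Q ≈ 1.413×10^-4 m³/s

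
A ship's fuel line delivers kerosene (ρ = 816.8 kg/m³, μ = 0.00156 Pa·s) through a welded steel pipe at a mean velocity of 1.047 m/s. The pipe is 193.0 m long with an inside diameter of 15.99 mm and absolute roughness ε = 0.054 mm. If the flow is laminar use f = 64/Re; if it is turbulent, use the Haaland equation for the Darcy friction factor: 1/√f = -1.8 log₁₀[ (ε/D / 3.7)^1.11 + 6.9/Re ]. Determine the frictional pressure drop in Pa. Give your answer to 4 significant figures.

ΔP ≈ 196000 Pa

Reynolds number Re = ρVD/μ = 816.8 · 1.047 · 0.01599 / 0.00156 = 8766.
Re > 4000 → turbulent. Relative roughness ε/D = 5.4e-05/0.01599 = 0.00338. Haaland: 1/√f = -1.8 log₁₀[(0.00338/3.7)^1.11 + 6.9/8766] = -1.8 log₁₀[0.000423 + 0.000787] = 5.251, so f = 0.03627.
Darcy-Weisbach: ΔP = f(L/D)(ρV²/2) = 0.03627·(193/0.01599)·(816.8·1.047²/2) = 0.03627·1.207e+04·447.7 = 1.96e+05 Pa.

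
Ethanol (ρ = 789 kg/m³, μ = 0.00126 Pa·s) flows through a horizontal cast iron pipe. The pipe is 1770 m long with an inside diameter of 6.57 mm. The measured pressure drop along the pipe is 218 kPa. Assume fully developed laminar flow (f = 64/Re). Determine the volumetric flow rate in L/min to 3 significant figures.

For laminar flow, f = 64/Re with Re = ρVD/μ, so Darcy-Weisbach reduces to ΔP = 32μLV/D². Solving for V: V = ΔP·D²/(32μL) = 2.18e+05·(0.00657)²/(32·0.00126·1770) = 0.1319 m/s.
Check: Re = ρVD/μ = 789·0.1319·0.00657/0.00126 = 542.5 < 2300, so the laminar assumption holds.
Q = V·A = 0.1319·(π/4·0.00657²) = 4.47e-06 m³/s = 0.268 L/min.

Q ≈ 0.268 L/min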